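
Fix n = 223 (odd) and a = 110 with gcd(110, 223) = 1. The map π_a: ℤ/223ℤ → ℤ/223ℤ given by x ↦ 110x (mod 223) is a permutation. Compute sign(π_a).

+1

Start at x=38: 38 → 166 → 197 → 39 → 53 → 32 → 175 → … (one orbit).
Decompose π into cycles: lengths [111, 111, 1] (3 cycles, including the fixed point 0).
3 cycles on 223: each ℓ→(−1)^(ℓ−1), product (−1)^220 = +1.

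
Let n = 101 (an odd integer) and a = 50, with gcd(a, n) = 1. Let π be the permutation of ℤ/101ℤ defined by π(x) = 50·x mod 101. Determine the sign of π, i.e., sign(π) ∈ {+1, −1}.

Trace 16: π^k(16) = [16, 93, 4, 99, 1, 50, 76] for k=0..6.
2 cycles of lengths [100, 1].
n − c = 101 − 2 = 99; sign = (−1)^99 = -1.

-1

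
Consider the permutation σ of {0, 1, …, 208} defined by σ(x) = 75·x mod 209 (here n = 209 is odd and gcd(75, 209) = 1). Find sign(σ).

-1

Start at x=113: 113 → 115 → 56 → 20 → 37 → 58 → 170 → … (one orbit).
Cycle type of π: 10×18 + 5×2 + 2×9 + 1; total 30 cycles.
209 − 30 = 179 transpositions; sign(π) = (−1)^179 = -1.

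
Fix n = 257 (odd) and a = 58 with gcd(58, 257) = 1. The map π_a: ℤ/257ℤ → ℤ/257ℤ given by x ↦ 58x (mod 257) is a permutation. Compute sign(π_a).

+1

Orbit of 249 under x↦58x: [249, 50, 73, 122, 137, 236, 67]… (length divides ord_257(58)).
3 cycles of lengths [128, 128, 1].
3 cycles on 257: each ℓ→(−1)^(ℓ−1), product (−1)^254 = +1.
(58|257)_J = +1 (Zolotarev's lemma cross-check).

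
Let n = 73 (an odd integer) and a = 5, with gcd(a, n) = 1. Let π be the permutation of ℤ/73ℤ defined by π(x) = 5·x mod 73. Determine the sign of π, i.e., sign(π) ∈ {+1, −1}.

-1

Start at x=13: 13 → 65 → 33 → 19 → 22 → 37 → 39 → … (one orbit).
2 cycles of lengths [72, 1].
n − c = 73 − 2 = 71; sign = (−1)^71 = -1.
The Jacobi symbol (5|73) = -1 (Zolotarev) agrees.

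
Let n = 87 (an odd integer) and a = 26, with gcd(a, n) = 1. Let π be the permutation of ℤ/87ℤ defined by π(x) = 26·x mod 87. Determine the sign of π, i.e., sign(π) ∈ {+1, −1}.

Orbit of 52 under x↦26x: [52, 47, 4, 17, 7, 8, 34]… (length divides ord_87(26)).
Cycle type of π: 28×3 + 2 + 1; total 5 cycles.
Σ(ℓ_i−1) = 87−5 = 82; sign = (−1)^82 = +1.
Via Zolotarev, sign(π_{26}) = (26|87) = +1.

+1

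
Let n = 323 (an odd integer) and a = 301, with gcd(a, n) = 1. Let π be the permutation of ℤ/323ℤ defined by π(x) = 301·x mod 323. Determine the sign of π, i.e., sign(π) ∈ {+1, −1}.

-1

Orbit of 121 under x↦301x: [121, 245, 101, 39, 111, 142, 106]… (length divides ord_323(301)).
Decompose π into cycles: lengths [144, 144, 16, 9, 9, 1] (6 cycles, including the fixed point 0).
With 6 cycles on 323 points, sign = (−1)^{323−6} = -1.
Check: (301/323) = -1 by Zolotarev.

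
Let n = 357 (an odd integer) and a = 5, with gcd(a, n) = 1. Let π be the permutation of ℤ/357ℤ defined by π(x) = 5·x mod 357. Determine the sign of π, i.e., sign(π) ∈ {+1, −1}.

Orbit of 5 under x↦5x: [5, 25, 125, 268, 269, 274, 299]… (length divides ord_357(5)).
Cycle lengths of π_5 on ℤ/357ℤ: [48, 48, 48, 48, 48, 48, 16, 16, 16, 6, 6, 6, 2, 1]; 14 cycles in total.
With 14 cycles on 357 points, sign = (−1)^{357−14} = -1.

-1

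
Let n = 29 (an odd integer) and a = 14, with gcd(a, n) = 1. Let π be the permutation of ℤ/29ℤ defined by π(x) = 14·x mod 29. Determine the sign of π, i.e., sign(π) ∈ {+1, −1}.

-1

Start at x=1: 1 → 14 → 22 → 18 → 20 → 19 → 5 → … (one orbit).
Cycle type of π: 28 + 1; total 2 cycles.
Σ(ℓ_i−1) = 29−2 = 27; sign = (−1)^27 = -1.
Check: (14/29) = -1 by Zolotarev.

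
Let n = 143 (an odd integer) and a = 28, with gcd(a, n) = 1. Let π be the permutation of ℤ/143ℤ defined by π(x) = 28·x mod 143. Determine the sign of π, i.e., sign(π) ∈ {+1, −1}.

Trace 126: π^k(126) = [126, 96, 114, 46, 1, 28, 69] for k=0..6.
Decompose π into cycles: lengths [60, 60, 12, 10, 1] (5 cycles, including the fixed point 0).
n − c = 143 − 5 = 138; sign = (−1)^138 = +1.
(28|143)_J = +1 (Zolotarev's lemma cross-check).

+1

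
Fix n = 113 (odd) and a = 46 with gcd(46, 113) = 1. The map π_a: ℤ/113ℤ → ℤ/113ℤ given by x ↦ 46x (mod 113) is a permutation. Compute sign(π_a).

-1

Start at x=32: 32 → 3 → 25 → 20 → 16 → 58 → 69 → … (one orbit).
Cycle lengths of π_46 on ℤ/113ℤ: [112, 1]; 2 cycles in total.
2 cycles on 113: each ℓ→(−1)^(ℓ−1), product (−1)^111 = -1.
The Jacobi symbol (46|113) = -1 (Zolotarev) agrees.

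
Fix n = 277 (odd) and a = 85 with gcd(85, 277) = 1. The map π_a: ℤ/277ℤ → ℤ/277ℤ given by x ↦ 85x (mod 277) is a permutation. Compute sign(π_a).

+1

Orbit of 84 under x↦85x: [84, 215, 270, 236, 116, 165, 175]… (length divides ord_277(85)).
Cycle lengths of π_85 on ℤ/277ℤ: [69, 69, 69, 69, 1]; 5 cycles in total.
277 − 5 = 272 transpositions; sign(π) = (−1)^272 = +1.
(85|277)_J = +1 (Zolotarev's lemma cross-check).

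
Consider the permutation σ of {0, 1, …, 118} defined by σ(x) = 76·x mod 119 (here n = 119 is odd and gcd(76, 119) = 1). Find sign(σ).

Orbit of 111 under x↦76x: [111, 106, 83, 1, 76, 64, 104]… (length divides ord_119(76)).
Cycle type of π: 8×14 + 2×3 + 1; total 18 cycles.
n − c = 119 − 18 = 101; sign = (−1)^101 = -1.
Check: (76/119) = -1 by Zolotarev.

-1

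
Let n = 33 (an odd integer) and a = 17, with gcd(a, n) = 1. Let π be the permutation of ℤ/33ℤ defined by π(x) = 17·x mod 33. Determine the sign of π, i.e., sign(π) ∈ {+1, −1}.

+1

Start at x=29: 29 → 31 → 32 → 16 → 8 → 4 → 2 → … (one orbit).
The orbit structure of x ↦ 17x mod 33: 5 orbits of sizes [10, 10, 10, 2, 1].
Σ(ℓ_i−1) = 33−5 = 28; sign = (−1)^28 = +1.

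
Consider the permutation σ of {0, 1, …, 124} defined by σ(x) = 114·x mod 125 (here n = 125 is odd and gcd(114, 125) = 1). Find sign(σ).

Start at x=31: 31 → 34 → 1 → 114 → 121 → 44 → 16 → … (one orbit).
Decompose π into cycles: lengths [50, 50, 10, 10, 2, 2, 1] (7 cycles, including the fixed point 0).
With 7 cycles on 125 points, sign = (−1)^{125−7} = +1.
(114|125)_J = +1 (Zolotarev's lemma cross-check).

+1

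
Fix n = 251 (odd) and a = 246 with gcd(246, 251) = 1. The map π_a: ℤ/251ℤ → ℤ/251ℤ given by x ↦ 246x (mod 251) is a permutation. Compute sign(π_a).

Start at x=51: 51 → 247 → 20 → 151 → 249 → 10 → 201 → … (one orbit).
Cycle type of π: 50×5 + 1; total 6 cycles.
6 cycles on 251: each ℓ→(−1)^(ℓ−1), product (−1)^245 = -1.
(246|251)_J = -1 (Zolotarev's lemma cross-check).

-1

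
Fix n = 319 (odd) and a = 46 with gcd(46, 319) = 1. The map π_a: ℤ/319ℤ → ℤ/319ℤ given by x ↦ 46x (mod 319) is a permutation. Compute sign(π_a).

+1

Trace 262: π^k(262) = [262, 249, 289, 215, 1, 46, 202] for k=0..6.
Cycle type of π: 20×14 + 10 + 4×7 + 1; total 23 cycles.
n − c = 319 − 23 = 296; sign = (−1)^296 = +1.
Check: (46/319) = +1 by Zolotarev.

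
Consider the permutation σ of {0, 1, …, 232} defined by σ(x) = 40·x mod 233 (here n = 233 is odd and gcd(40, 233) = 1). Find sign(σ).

-1

Start at x=55: 55 → 103 → 159 → 69 → 197 → 191 → 184 → … (one orbit).
Cycle lengths of π_40 on ℤ/233ℤ: [232, 1]; 2 cycles in total.
233 − 2 = 231 transpositions; sign(π) = (−1)^231 = -1.
Via Zolotarev, sign(π_{40}) = (40|233) = -1.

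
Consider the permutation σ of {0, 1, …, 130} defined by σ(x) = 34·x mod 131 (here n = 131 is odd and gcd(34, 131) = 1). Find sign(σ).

+1

Orbit of 105 under x↦34x: [105, 33, 74, 27, 1, 34, 108]… (length divides ord_131(34)).
Cycle type of π: 65×2 + 1; total 3 cycles.
131 − 3 = 128 transpositions; sign(π) = (−1)^128 = +1.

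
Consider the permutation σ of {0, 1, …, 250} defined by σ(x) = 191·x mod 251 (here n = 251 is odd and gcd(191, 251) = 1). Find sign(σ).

-1

Trace 160: π^k(160) = [160, 189, 206, 190, 146, 25, 6] for k=0..6.
2 cycles of lengths [250, 1].
2 cycles on 251: each ℓ→(−1)^(ℓ−1), product (−1)^249 = -1.
Zolotarev: (191|251) = -1, matching the cycle-count sign.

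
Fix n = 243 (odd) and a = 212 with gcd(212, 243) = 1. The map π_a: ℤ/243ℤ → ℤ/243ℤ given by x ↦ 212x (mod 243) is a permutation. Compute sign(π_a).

Orbit of 95 under x↦212x: [95, 214, 170, 76, 74, 136, 158]… (length divides ord_243(212)).
The orbit structure of x ↦ 212x mod 243: 6 orbits of sizes [162, 54, 18, 6, 2, 1].
6 cycles on 243: each ℓ→(−1)^(ℓ−1), product (−1)^237 = -1.
(212|243)_J = -1 (Zolotarev's lemma cross-check).

-1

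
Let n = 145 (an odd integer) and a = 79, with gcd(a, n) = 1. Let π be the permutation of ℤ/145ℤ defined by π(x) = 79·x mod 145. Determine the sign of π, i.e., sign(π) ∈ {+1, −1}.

-1

Start at x=1: 1 → 79 → 6 → 39 → 36 → 89 → 71 → … (one orbit).
Cycle lengths of π_79 on ℤ/145ℤ: [28, 28, 28, 28, 28, 2, 2, 1]; 8 cycles in total.
n − c = 145 − 8 = 137; sign = (−1)^137 = -1.
Via Zolotarev, sign(π_{79}) = (79|145) = -1.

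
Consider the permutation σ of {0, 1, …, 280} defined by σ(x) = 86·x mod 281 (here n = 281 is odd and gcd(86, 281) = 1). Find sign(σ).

+1

Start at x=90: 90 → 153 → 232 → 1 → 86 → 90 (one orbit).
π_86 has 57 disjoint cycles with lengths [5, 5, 5, 5, 5, 5, 5, 5, 5, 5, 5, 5, 5, 5, 5, 5, 5, 5, 5, 5, 5, 5, 5, 5, 5, 5, 5, 5, 5, 5, 5, 5, 5, 5, 5, 5, 5, 5, 5, 5, 5, 5, 5, 5, 5, 5, 5, 5, 5, 5, 5, 5, 5, 5, 5, 5, 1] on {0,…,280}.
281 − 57 = 224 transpositions; sign(π) = (−1)^224 = +1.
Check: (86/281) = +1 by Zolotarev.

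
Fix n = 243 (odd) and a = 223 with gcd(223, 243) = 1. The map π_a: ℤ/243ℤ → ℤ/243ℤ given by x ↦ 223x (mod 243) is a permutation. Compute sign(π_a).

+1

Trace 160: π^k(160) = [160, 202, 91, 124, 193, 28, 169] for k=0..6.
Decompose π into cycles: lengths [81, 81, 27, 27, 9, 9, 3, 3, 1, 1, 1] (11 cycles, including the fixed point 0).
With 11 cycles on 243 points, sign = (−1)^{243−11} = +1.
The Jacobi symbol (223|243) = +1 (Zolotarev) agrees.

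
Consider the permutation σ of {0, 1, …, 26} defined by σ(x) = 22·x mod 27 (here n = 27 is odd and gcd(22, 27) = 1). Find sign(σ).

Start at x=13: 13 → 16 → 1 → 22 → 25 → 10 → 4 → … (one orbit).
The orbit structure of x ↦ 22x mod 27: 7 orbits of sizes [9, 9, 3, 3, 1, 1, 1].
With 7 cycles on 27 points, sign = (−1)^{27−7} = +1.
Via Zolotarev, sign(π_{22}) = (22|27) = +1.

+1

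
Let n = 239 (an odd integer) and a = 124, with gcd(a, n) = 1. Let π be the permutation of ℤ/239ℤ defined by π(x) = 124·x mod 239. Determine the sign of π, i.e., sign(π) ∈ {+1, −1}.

+1

Orbit of 211 under x↦124x: [211, 113, 150, 197, 50, 225, 176]… (length divides ord_239(124)).
The orbit structure of x ↦ 124x mod 239: 3 orbits of sizes [119, 119, 1].
n − c = 239 − 3 = 236; sign = (−1)^236 = +1.
(124|239)_J = +1 (Zolotarev's lemma cross-check).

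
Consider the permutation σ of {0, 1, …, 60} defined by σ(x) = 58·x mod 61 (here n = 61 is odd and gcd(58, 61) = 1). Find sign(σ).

+1

Trace 58: π^k(58) = [58, 9, 34, 20, 1] for k=0..4.
The orbit structure of x ↦ 58x mod 61: 13 orbits of sizes [5, 5, 5, 5, 5, 5, 5, 5, 5, 5, 5, 5, 1].
With 13 cycles on 61 points, sign = (−1)^{61−13} = +1.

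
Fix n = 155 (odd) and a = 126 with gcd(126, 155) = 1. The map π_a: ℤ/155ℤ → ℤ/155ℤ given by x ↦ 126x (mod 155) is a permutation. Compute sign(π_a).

+1

Orbit of 126 under x↦126x: [126, 66, 101, 16, 1]… (length divides ord_155(126)).
Cycle lengths of π_126 on ℤ/155ℤ: [5, 5, 5, 5, 5, 5, 5, 5, 5, 5, 5, 5, 5, 5, 5, 5, 5, 5, 5, 5, 5, 5, 5, 5, 5, 5, 5, 5, 5, 5, 1, 1, 1, 1, 1]; 35 cycles in total.
With 35 cycles on 155 points, sign = (−1)^{155−35} = +1.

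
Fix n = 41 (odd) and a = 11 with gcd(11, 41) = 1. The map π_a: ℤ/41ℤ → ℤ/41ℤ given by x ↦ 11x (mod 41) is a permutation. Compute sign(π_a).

-1

Trace 35: π^k(35) = [35, 16, 12, 9, 17, 23, 7] for k=0..6.
Cycle lengths of π_11 on ℤ/41ℤ: [40, 1]; 2 cycles in total.
n − c = 41 − 2 = 39; sign = (−1)^39 = -1.
Check: (11/41) = -1 by Zolotarev.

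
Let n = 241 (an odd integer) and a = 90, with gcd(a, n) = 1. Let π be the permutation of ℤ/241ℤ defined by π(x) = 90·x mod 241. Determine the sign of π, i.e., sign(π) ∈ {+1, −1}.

Start at x=151: 151 → 94 → 25 → 81 → 60 → 98 → 144 → … (one orbit).
Cycle type of π: 60×4 + 1; total 5 cycles.
sign(π) = (−1)^{n − #cycles} = (−1)^{241−5} = (−1)^236 = +1.

+1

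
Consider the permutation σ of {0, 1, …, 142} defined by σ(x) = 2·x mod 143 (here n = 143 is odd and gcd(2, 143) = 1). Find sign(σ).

Trace 6: π^k(6) = [6, 12, 24, 48, 96, 49, 98] for k=0..6.
Cycle type of π: 60×2 + 12 + 10 + 1; total 5 cycles.
Σ(ℓ_i−1) = 143−5 = 138; sign = (−1)^138 = +1.
The Jacobi symbol (2|143) = +1 (Zolotarev) agrees.

+1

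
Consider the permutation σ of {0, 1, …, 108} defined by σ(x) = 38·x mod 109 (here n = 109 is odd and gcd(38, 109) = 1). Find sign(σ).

Start at x=63: 63 → 105 → 66 → 1 → 38 → 27 → 45 → … (one orbit).
The orbit structure of x ↦ 38x mod 109: 13 orbits of sizes [9, 9, 9, 9, 9, 9, 9, 9, 9, 9, 9, 9, 1].
n − c = 109 − 13 = 96; sign = (−1)^96 = +1.
Check: (38/109) = +1 by Zolotarev.

+1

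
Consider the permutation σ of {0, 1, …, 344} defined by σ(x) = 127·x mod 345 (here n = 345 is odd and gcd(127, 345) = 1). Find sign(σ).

Start at x=334: 334 → 328 → 256 → 82 → 64 → 193 → 16 → … (one orbit).
Decompose π into cycles: lengths [44, 44, 44, 44, 44, 44, 11, 11, 11, 11, 11, 11, 4, 4, 4, 1, 1, 1] (18 cycles, including the fixed point 0).
sign(π) = (−1)^{n − #cycles} = (−1)^{345−18} = (−1)^327 = -1.

-1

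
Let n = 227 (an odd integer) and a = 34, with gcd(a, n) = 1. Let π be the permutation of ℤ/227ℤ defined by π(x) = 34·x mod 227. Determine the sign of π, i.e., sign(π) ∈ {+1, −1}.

+1

Orbit of 159 under x↦34x: [159, 185, 161, 26, 203, 92, 177]… (length divides ord_227(34)).
The orbit structure of x ↦ 34x mod 227: 3 orbits of sizes [113, 113, 1].
n − c = 227 − 3 = 224; sign = (−1)^224 = +1.
(34|227)_J = +1 (Zolotarev's lemma cross-check).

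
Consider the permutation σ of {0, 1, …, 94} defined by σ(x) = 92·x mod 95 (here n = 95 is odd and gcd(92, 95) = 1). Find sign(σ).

-1

Trace 16: π^k(16) = [16, 47, 49, 43, 61, 7, 74] for k=0..6.
Cycle type of π: 36×2 + 9×2 + 4 + 1; total 6 cycles.
95 − 6 = 89 transpositions; sign(π) = (−1)^89 = -1.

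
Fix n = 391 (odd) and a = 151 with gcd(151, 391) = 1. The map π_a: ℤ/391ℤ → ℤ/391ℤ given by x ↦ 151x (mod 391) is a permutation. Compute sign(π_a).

Trace 308: π^k(308) = [308, 370, 348, 154, 185, 174, 77] for k=0..6.
The orbit structure of x ↦ 151x mod 391: 9 orbits of sizes [88, 88, 88, 88, 11, 11, 8, 8, 1].
391 − 9 = 382 transpositions; sign(π) = (−1)^382 = +1.
Check: (151/391) = +1 by Zolotarev.

+1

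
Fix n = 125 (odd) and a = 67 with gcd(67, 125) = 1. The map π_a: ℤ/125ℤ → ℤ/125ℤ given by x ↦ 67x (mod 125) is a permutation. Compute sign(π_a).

Start at x=81: 81 → 52 → 109 → 53 → 51 → 42 → 64 → … (one orbit).
The orbit structure of x ↦ 67x mod 125: 4 orbits of sizes [100, 20, 4, 1].
125 − 4 = 121 transpositions; sign(π) = (−1)^121 = -1.
(67|125)_J = -1 (Zolotarev's lemma cross-check).

-1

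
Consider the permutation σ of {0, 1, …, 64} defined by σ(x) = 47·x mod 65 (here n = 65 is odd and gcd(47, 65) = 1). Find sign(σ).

Trace 18: π^k(18) = [18, 1, 47, 64] for k=0..3.
Cycle type of π: 4×16 + 1; total 17 cycles.
17 cycles on 65: each ℓ→(−1)^(ℓ−1), product (−1)^48 = +1.
Zolotarev: (47|65) = +1, matching the cycle-count sign.

+1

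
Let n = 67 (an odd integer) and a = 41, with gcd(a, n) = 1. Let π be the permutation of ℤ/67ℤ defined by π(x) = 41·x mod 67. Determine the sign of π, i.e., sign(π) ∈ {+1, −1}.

-1

Start at x=25: 25 → 20 → 16 → 53 → 29 → 50 → 40 → … (one orbit).
π_41 has 2 disjoint cycles with lengths [66, 1] on {0,…,66}.
67 − 2 = 65 transpositions; sign(π) = (−1)^65 = -1.
Zolotarev: (41|67) = -1, matching the cycle-count sign.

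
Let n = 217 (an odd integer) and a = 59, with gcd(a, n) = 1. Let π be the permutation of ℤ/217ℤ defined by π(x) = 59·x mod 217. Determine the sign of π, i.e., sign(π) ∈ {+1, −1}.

-1

Start at x=72: 72 → 125 → 214 → 40 → 190 → 143 → 191 → … (one orbit).
Cycle type of π: 30×6 + 15×2 + 6 + 1; total 10 cycles.
sign(π) = (−1)^{n − #cycles} = (−1)^{217−10} = (−1)^207 = -1.
(59|217)_J = -1 (Zolotarev's lemma cross-check).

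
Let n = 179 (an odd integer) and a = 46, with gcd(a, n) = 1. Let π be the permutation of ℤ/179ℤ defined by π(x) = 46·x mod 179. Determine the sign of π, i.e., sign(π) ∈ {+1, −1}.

+1

Orbit of 16 under x↦46x: [16, 20, 25, 76, 95, 74, 3]… (length divides ord_179(46)).
The orbit structure of x ↦ 46x mod 179: 3 orbits of sizes [89, 89, 1].
With 3 cycles on 179 points, sign = (−1)^{179−3} = +1.
Zolotarev: (46|179) = +1, matching the cycle-count sign.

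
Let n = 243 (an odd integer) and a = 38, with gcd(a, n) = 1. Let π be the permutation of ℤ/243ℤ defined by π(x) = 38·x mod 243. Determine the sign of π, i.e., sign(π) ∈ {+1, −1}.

Orbit of 1 under x↦38x: [1, 38, 229, 197, 196, 158, 172]… (length divides ord_243(38)).
The orbit structure of x ↦ 38x mod 243: 6 orbits of sizes [162, 54, 18, 6, 2, 1].
243 − 6 = 237 transpositions; sign(π) = (−1)^237 = -1.

-1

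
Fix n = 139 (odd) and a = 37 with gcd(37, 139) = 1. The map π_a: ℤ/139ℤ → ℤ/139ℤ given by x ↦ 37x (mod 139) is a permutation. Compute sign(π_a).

Start at x=112: 112 → 113 → 11 → 129 → 47 → 71 → 125 → … (one orbit).
Decompose π into cycles: lengths [69, 69, 1] (3 cycles, including the fixed point 0).
3 cycles on 139: each ℓ→(−1)^(ℓ−1), product (−1)^136 = +1.

+1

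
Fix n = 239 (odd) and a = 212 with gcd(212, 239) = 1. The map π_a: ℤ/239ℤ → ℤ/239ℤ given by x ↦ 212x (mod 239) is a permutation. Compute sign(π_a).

Trace 68: π^k(68) = [68, 76, 99, 195, 232, 189, 155] for k=0..6.
Cycle lengths of π_212 on ℤ/239ℤ: [238, 1]; 2 cycles in total.
n − c = 239 − 2 = 237; sign = (−1)^237 = -1.
Check: (212/239) = -1 by Zolotarev.

-1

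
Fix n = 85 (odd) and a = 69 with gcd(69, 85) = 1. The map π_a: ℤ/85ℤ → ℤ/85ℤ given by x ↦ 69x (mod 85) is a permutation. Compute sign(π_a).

Orbit of 69 under x↦69x: [69, 1]… (length divides ord_85(69)).
Decompose π into cycles: lengths [2, 2, 2, 2, 2, 2, 2, 2, 2, 2, 2, 2, 2, 2, 2, 2, 2, 2, 2, 2, 2, 2, 2, 2, 2, 2, 2, 2, 2, 2, 2, 2, 2, 2, 1, 1, 1, 1, 1, 1, 1, 1, 1, 1, 1, 1, 1, 1, 1, 1, 1] (51 cycles, including the fixed point 0).
With 51 cycles on 85 points, sign = (−1)^{85−51} = +1.

+1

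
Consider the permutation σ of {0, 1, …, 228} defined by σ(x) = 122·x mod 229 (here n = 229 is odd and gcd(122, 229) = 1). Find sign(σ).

-1

Trace 1: π^k(1) = [1, 122, 228, 107] for k=0..3.
Decompose π into cycles: lengths [4, 4, 4, 4, 4, 4, 4, 4, 4, 4, 4, 4, 4, 4, 4, 4, 4, 4, 4, 4, 4, 4, 4, 4, 4, 4, 4, 4, 4, 4, 4, 4, 4, 4, 4, 4, 4, 4, 4, 4, 4, 4, 4, 4, 4, 4, 4, 4, 4, 4, 4, 4, 4, 4, 4, 4, 4, 1] (58 cycles, including the fixed point 0).
sign(π) = (−1)^{n − #cycles} = (−1)^{229−58} = (−1)^171 = -1.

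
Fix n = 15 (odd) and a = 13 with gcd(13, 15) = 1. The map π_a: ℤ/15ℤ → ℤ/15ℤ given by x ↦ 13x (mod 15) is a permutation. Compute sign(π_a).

-1

Start at x=7: 7 → 1 → 13 → 4 → 7 (one orbit).
Cycle lengths of π_13 on ℤ/15ℤ: [4, 4, 4, 1, 1, 1]; 6 cycles in total.
sign(π) = (−1)^{n − #cycles} = (−1)^{15−6} = (−1)^9 = -1.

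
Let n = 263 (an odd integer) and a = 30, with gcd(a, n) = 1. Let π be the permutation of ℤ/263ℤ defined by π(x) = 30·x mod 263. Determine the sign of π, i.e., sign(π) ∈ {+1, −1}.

-1

Orbit of 262 under x↦30x: [262, 233, 152, 89, 40, 148, 232]… (length divides ord_263(30)).
The orbit structure of x ↦ 30x mod 263: 2 orbits of sizes [262, 1].
With 2 cycles on 263 points, sign = (−1)^{263−2} = -1.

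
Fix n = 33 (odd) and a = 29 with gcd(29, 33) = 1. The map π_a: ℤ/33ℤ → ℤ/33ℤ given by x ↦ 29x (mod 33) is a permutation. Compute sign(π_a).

Start at x=31: 31 → 8 → 1 → 29 → 16 → 2 → 25 → … (one orbit).
Cycle lengths of π_29 on ℤ/33ℤ: [10, 10, 10, 2, 1]; 5 cycles in total.
n − c = 33 − 5 = 28; sign = (−1)^28 = +1.

+1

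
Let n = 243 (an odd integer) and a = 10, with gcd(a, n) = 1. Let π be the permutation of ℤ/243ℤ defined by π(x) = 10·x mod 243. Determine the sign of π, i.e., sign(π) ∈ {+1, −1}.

Orbit of 172 under x↦10x: [172, 19, 190, 199, 46, 217, 226]… (length divides ord_243(10)).
The orbit structure of x ↦ 10x mod 243: 27 orbits of sizes [27, 27, 27, 27, 27, 27, 9, 9, 9, 9, 9, 9, 3, 3, 3, 3, 3, 3, 1, 1, 1, 1, 1, 1, 1, 1, 1].
Σ(ℓ_i−1) = 243−27 = 216; sign = (−1)^216 = +1.
Check: (10/243) = +1 by Zolotarev.

+1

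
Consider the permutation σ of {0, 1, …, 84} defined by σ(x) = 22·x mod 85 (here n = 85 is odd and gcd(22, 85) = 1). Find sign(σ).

Start at x=22: 22 → 59 → 23 → 81 → 82 → 19 → 78 → … (one orbit).
Cycle type of π: 16×5 + 4 + 1; total 7 cycles.
sign(π) = (−1)^{n − #cycles} = (−1)^{85−7} = (−1)^78 = +1.
Zolotarev: (22|85) = +1, matching the cycle-count sign.

+1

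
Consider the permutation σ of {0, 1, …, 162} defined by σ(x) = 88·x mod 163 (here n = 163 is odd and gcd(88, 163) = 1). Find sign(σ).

Start at x=41: 41 → 22 → 143 → 33 → 133 → 131 → 118 → … (one orbit).
π_88 has 3 disjoint cycles with lengths [81, 81, 1] on {0,…,162}.
163 − 3 = 160 transpositions; sign(π) = (−1)^160 = +1.
The Jacobi symbol (88|163) = +1 (Zolotarev) agrees.

+1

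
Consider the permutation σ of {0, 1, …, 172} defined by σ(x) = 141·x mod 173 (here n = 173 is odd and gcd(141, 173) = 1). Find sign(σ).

Orbit of 32 under x↦141x: [32, 14, 71, 150, 44, 149, 76]… (length divides ord_173(141)).
Decompose π into cycles: lengths [172, 1] (2 cycles, including the fixed point 0).
n − c = 173 − 2 = 171; sign = (−1)^171 = -1.

-1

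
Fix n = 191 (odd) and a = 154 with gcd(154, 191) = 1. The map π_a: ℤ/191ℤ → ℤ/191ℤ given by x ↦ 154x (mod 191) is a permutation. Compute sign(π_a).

Trace 69: π^k(69) = [69, 121, 107, 52, 177, 136, 125] for k=0..6.
Cycle lengths of π_154 on ℤ/191ℤ: [19, 19, 19, 19, 19, 19, 19, 19, 19, 19, 1]; 11 cycles in total.
11 cycles on 191: each ℓ→(−1)^(ℓ−1), product (−1)^180 = +1.
The Jacobi symbol (154|191) = +1 (Zolotarev) agrees.

+1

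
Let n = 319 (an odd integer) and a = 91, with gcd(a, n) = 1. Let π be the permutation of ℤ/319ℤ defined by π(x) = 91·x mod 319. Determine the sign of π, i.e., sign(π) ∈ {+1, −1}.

Start at x=64: 64 → 82 → 125 → 210 → 289 → 141 → 71 → … (one orbit).
9 cycles of lengths [70, 70, 70, 70, 14, 14, 5, 5, 1].
n − c = 319 − 9 = 310; sign = (−1)^310 = +1.
The Jacobi symbol (91|319) = +1 (Zolotarev) agrees.

+1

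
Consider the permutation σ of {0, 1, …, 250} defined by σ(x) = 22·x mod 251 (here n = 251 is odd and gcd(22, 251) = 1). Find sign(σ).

+1

Start at x=20: 20 → 189 → 142 → 112 → 205 → 243 → 75 → … (one orbit).
Decompose π into cycles: lengths [125, 125, 1] (3 cycles, including the fixed point 0).
3 cycles on 251: each ℓ→(−1)^(ℓ−1), product (−1)^248 = +1.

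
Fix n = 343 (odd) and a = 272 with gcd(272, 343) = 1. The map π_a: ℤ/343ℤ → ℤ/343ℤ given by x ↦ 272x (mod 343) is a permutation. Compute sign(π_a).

-1

Start at x=34: 34 → 330 → 237 → 323 → 48 → 22 → 153 → … (one orbit).
The orbit structure of x ↦ 272x mod 343: 10 orbits of sizes [98, 98, 98, 14, 14, 14, 2, 2, 2, 1].
With 10 cycles on 343 points, sign = (−1)^{343−10} = -1.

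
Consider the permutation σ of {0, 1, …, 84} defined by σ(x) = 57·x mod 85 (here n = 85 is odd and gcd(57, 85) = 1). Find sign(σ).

Orbit of 49 under x↦57x: [49, 73, 81, 27, 9, 3, 1]… (length divides ord_85(57)).
Decompose π into cycles: lengths [16, 16, 16, 16, 16, 4, 1] (7 cycles, including the fixed point 0).
7 cycles on 85: each ℓ→(−1)^(ℓ−1), product (−1)^78 = +1.
(57|85)_J = +1 (Zolotarev's lemma cross-check).

+1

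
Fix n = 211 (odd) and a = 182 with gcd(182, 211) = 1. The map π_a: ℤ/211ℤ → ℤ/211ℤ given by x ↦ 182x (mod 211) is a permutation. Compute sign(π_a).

+1

Trace 84: π^k(84) = [84, 96, 170, 134, 123, 20, 53] for k=0..6.
Cycle type of π: 105×2 + 1; total 3 cycles.
211 − 3 = 208 transpositions; sign(π) = (−1)^208 = +1.
The Jacobi symbol (182|211) = +1 (Zolotarev) agrees.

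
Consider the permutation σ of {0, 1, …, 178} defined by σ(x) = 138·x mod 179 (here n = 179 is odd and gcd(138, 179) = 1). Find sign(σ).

+1

Trace 141: π^k(141) = [141, 126, 25, 49, 139, 29, 64] for k=0..6.
Decompose π into cycles: lengths [89, 89, 1] (3 cycles, including the fixed point 0).
3 cycles on 179: each ℓ→(−1)^(ℓ−1), product (−1)^176 = +1.
Check: (138/179) = +1 by Zolotarev.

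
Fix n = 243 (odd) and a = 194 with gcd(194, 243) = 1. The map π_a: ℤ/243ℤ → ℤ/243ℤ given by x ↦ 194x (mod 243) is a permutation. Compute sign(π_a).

-1

Start at x=94: 94 → 11 → 190 → 167 → 79 → 17 → 139 → … (one orbit).
Cycle type of π: 162 + 54 + 18 + 6 + 2 + 1; total 6 cycles.
n − c = 243 − 6 = 237; sign = (−1)^237 = -1.
The Jacobi symbol (194|243) = -1 (Zolotarev) agrees.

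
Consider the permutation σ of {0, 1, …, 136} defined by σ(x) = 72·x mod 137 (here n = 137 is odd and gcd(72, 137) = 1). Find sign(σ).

+1

Trace 38: π^k(38) = [38, 133, 123, 88, 34, 119, 74] for k=0..6.
The orbit structure of x ↦ 72x mod 137: 9 orbits of sizes [17, 17, 17, 17, 17, 17, 17, 17, 1].
n − c = 137 − 9 = 128; sign = (−1)^128 = +1.
(72|137)_J = +1 (Zolotarev's lemma cross-check).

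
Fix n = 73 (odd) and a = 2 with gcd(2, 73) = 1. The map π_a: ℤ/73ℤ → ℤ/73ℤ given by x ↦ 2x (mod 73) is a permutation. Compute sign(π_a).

+1

Orbit of 16 under x↦2x: [16, 32, 64, 55, 37, 1, 2]… (length divides ord_73(2)).
9 cycles of lengths [9, 9, 9, 9, 9, 9, 9, 9, 1].
Σ(ℓ_i−1) = 73−9 = 64; sign = (−1)^64 = +1.
Via Zolotarev, sign(π_{2}) = (2|73) = +1.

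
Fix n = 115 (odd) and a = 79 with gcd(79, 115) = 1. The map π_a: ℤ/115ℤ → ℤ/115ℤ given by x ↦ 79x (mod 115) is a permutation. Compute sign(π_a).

-1

Start at x=109: 109 → 101 → 44 → 26 → 99 → 1 → 79 → … (one orbit).
Cycle lengths of π_79 on ℤ/115ℤ: [22, 22, 22, 22, 22, 2, 2, 1]; 8 cycles in total.
sign(π) = (−1)^{n − #cycles} = (−1)^{115−8} = (−1)^107 = -1.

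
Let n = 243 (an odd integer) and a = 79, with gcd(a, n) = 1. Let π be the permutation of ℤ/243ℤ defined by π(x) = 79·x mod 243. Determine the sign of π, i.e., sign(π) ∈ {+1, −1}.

+1

Start at x=34: 34 → 13 → 55 → 214 → 139 → 46 → 232 → … (one orbit).
π_79 has 11 disjoint cycles with lengths [81, 81, 27, 27, 9, 9, 3, 3, 1, 1, 1] on {0,…,242}.
n − c = 243 − 11 = 232; sign = (−1)^232 = +1.
Check: (79/243) = +1 by Zolotarev.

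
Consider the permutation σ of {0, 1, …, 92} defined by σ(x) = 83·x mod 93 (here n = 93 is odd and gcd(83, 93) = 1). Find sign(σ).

+1

Trace 68: π^k(68) = [68, 64, 11, 76, 77, 67, 74] for k=0..6.
π_83 has 5 disjoint cycles with lengths [30, 30, 30, 2, 1] on {0,…,92}.
93 − 5 = 88 transpositions; sign(π) = (−1)^88 = +1.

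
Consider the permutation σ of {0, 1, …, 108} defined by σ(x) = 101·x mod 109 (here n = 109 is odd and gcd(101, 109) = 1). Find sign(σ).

Start at x=101: 101 → 64 → 33 → 63 → 41 → 108 → 8 → … (one orbit).
10 cycles of lengths [12, 12, 12, 12, 12, 12, 12, 12, 12, 1].
109 − 10 = 99 transpositions; sign(π) = (−1)^99 = -1.

-1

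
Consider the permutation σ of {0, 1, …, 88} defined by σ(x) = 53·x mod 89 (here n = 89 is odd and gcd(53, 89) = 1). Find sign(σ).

Start at x=4: 4 → 34 → 22 → 9 → 32 → 5 → 87 → … (one orbit).
The orbit structure of x ↦ 53x mod 89: 3 orbits of sizes [44, 44, 1].
With 3 cycles on 89 points, sign = (−1)^{89−3} = +1.

+1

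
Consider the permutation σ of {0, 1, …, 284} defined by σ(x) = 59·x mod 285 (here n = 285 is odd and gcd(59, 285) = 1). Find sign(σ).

+1

Start at x=106: 106 → 269 → 196 → 164 → 271 → 29 → 1 → … (one orbit).
Decompose π into cycles: lengths [18, 18, 18, 18, 18, 18, 18, 18, 18, 18, 18, 18, 18, 18, 18, 2, 2, 2, 2, 2, 2, 2, 1] (23 cycles, including the fixed point 0).
Σ(ℓ_i−1) = 285−23 = 262; sign = (−1)^262 = +1.
Check: (59/285) = +1 by Zolotarev.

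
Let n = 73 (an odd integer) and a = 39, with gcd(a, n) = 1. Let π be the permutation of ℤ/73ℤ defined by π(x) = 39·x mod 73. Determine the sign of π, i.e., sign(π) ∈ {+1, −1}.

-1

Trace 61: π^k(61) = [61, 43, 71, 68, 24, 60, 4] for k=0..6.
The orbit structure of x ↦ 39x mod 73: 2 orbits of sizes [72, 1].
With 2 cycles on 73 points, sign = (−1)^{73−2} = -1.
(39|73)_J = -1 (Zolotarev's lemma cross-check).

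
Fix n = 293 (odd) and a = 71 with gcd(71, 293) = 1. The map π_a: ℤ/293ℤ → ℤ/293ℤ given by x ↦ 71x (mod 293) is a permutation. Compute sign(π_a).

Trace 234: π^k(234) = [234, 206, 269, 54, 25, 17, 35] for k=0..6.
3 cycles of lengths [146, 146, 1].
3 cycles on 293: each ℓ→(−1)^(ℓ−1), product (−1)^290 = +1.
Via Zolotarev, sign(π_{71}) = (71|293) = +1.

+1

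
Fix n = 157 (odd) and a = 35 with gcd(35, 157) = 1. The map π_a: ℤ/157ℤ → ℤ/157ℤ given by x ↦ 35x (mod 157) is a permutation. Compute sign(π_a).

+1

Trace 93: π^k(93) = [93, 115, 100, 46, 40, 144, 16] for k=0..6.
Cycle type of π: 39×4 + 1; total 5 cycles.
n − c = 157 − 5 = 152; sign = (−1)^152 = +1.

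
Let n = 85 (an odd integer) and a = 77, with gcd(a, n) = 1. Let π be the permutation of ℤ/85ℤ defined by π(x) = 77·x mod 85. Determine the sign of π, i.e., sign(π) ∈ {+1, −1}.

Trace 16: π^k(16) = [16, 42, 4, 53, 1, 77, 64] for k=0..6.
The orbit structure of x ↦ 77x mod 85: 12 orbits of sizes [8, 8, 8, 8, 8, 8, 8, 8, 8, 8, 4, 1].
sign(π) = (−1)^{n − #cycles} = (−1)^{85−12} = (−1)^73 = -1.
The Jacobi symbol (77|85) = -1 (Zolotarev) agrees.

-1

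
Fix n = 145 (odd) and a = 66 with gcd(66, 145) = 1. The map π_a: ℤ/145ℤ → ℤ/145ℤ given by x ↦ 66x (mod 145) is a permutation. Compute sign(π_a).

-1

Trace 96: π^k(96) = [96, 101, 141, 26, 121, 11, 1] for k=0..6.
Cycle type of π: 28×5 + 1×5; total 10 cycles.
Σ(ℓ_i−1) = 145−10 = 135; sign = (−1)^135 = -1.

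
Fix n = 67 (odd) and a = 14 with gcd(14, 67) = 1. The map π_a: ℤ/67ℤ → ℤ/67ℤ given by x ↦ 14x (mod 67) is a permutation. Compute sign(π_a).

+1

Trace 64: π^k(64) = [64, 25, 15, 9, 59, 22, 40] for k=0..6.
Cycle lengths of π_14 on ℤ/67ℤ: [11, 11, 11, 11, 11, 11, 1]; 7 cycles in total.
sign(π) = (−1)^{n − #cycles} = (−1)^{67−7} = (−1)^60 = +1.
(14|67)_J = +1 (Zolotarev's lemma cross-check).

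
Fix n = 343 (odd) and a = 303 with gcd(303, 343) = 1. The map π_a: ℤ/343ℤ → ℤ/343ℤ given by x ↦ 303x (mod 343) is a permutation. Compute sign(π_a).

+1

Orbit of 58 under x↦303x: [58, 81, 190, 289, 102, 36, 275]… (length divides ord_343(303)).
Decompose π into cycles: lengths [147, 147, 21, 21, 3, 3, 1] (7 cycles, including the fixed point 0).
7 cycles on 343: each ℓ→(−1)^(ℓ−1), product (−1)^336 = +1.
Zolotarev: (303|343) = +1, matching the cycle-count sign.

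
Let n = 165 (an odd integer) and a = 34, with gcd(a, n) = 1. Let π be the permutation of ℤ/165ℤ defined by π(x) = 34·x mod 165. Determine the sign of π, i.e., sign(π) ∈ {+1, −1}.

+1

Orbit of 34 under x↦34x: [34, 1]… (length divides ord_165(34)).
Cycle type of π: 2×66 + 1×33; total 99 cycles.
165 − 99 = 66 transpositions; sign(π) = (−1)^66 = +1.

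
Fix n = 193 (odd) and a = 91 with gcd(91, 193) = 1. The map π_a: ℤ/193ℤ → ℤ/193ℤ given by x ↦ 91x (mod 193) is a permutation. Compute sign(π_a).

Orbit of 29 under x↦91x: [29, 130, 57, 169, 132, 46, 133]… (length divides ord_193(91)).
Cycle lengths of π_91 on ℤ/193ℤ: [192, 1]; 2 cycles in total.
Σ(ℓ_i−1) = 193−2 = 191; sign = (−1)^191 = -1.

-1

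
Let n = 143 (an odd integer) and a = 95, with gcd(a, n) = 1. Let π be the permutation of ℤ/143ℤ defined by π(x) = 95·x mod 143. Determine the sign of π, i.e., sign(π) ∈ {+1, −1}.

Orbit of 62 under x↦95x: [62, 27, 134, 3, 142, 48, 127]… (length divides ord_143(95)).
Cycle lengths of π_95 on ℤ/143ℤ: [30, 30, 30, 30, 10, 6, 6, 1]; 8 cycles in total.
sign(π) = (−1)^{n − #cycles} = (−1)^{143−8} = (−1)^135 = -1.
Check: (95/143) = -1 by Zolotarev.

-1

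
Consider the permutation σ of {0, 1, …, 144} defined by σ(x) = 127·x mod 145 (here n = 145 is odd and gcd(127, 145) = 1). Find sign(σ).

Orbit of 4 under x↦127x: [4, 73, 136, 17, 129, 143, 36]… (length divides ord_145(127)).
Cycle lengths of π_127 on ℤ/145ℤ: [28, 28, 28, 28, 28, 4, 1]; 7 cycles in total.
Σ(ℓ_i−1) = 145−7 = 138; sign = (−1)^138 = +1.
The Jacobi symbol (127|145) = +1 (Zolotarev) agrees.

+1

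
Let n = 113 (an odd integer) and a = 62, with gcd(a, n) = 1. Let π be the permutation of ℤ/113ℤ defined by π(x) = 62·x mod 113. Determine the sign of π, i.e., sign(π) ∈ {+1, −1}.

+1

Start at x=83: 83 → 61 → 53 → 9 → 106 → 18 → 99 → … (one orbit).
Decompose π into cycles: lengths [56, 56, 1] (3 cycles, including the fixed point 0).
3 cycles on 113: each ℓ→(−1)^(ℓ−1), product (−1)^110 = +1.
(62|113)_J = +1 (Zolotarev's lemma cross-check).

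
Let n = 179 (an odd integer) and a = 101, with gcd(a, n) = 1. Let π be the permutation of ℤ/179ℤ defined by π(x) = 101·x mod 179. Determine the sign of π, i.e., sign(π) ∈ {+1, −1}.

Start at x=65: 65 → 121 → 49 → 116 → 81 → 126 → 17 → … (one orbit).
3 cycles of lengths [89, 89, 1].
Σ(ℓ_i−1) = 179−3 = 176; sign = (−1)^176 = +1.

+1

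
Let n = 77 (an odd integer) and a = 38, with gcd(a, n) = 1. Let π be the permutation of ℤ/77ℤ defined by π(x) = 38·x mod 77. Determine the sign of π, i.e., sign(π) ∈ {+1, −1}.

Orbit of 20 under x↦38x: [20, 67, 5, 36, 59, 9, 34]… (length divides ord_77(38)).
π_38 has 6 disjoint cycles with lengths [30, 30, 6, 5, 5, 1] on {0,…,76}.
With 6 cycles on 77 points, sign = (−1)^{77−6} = -1.
The Jacobi symbol (38|77) = -1 (Zolotarev) agrees.

-1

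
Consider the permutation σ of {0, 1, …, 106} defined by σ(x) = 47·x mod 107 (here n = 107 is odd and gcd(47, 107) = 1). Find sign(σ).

+1

Orbit of 16 under x↦47x: [16, 3, 34, 100, 99, 52, 90]… (length divides ord_107(47)).
Decompose π into cycles: lengths [53, 53, 1] (3 cycles, including the fixed point 0).
n − c = 107 − 3 = 104; sign = (−1)^104 = +1.
Check: (47/107) = +1 by Zolotarev.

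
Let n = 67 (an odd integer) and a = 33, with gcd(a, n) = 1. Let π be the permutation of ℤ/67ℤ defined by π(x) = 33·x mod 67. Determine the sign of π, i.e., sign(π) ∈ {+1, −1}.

Start at x=29: 29 → 19 → 24 → 55 → 6 → 64 → 35 → … (one orbit).
Cycle lengths of π_33 on ℤ/67ℤ: [33, 33, 1]; 3 cycles in total.
n − c = 67 − 3 = 64; sign = (−1)^64 = +1.
(33|67)_J = +1 (Zolotarev's lemma cross-check).

+1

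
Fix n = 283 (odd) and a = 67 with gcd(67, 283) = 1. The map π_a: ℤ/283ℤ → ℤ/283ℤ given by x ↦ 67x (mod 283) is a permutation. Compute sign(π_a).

Orbit of 175 under x↦67x: [175, 122, 250, 53, 155, 197, 181]… (length divides ord_283(67)).
Cycle lengths of π_67 on ℤ/283ℤ: [94, 94, 94, 1]; 4 cycles in total.
n − c = 283 − 4 = 279; sign = (−1)^279 = -1.

-1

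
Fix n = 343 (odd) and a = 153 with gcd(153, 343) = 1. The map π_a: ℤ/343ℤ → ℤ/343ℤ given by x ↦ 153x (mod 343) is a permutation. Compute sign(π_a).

Orbit of 307 under x↦153x: [307, 323, 27, 15, 237, 246, 251]… (length divides ord_343(153)).
Decompose π into cycles: lengths [98, 98, 98, 14, 14, 14, 2, 2, 2, 1] (10 cycles, including the fixed point 0).
n − c = 343 − 10 = 333; sign = (−1)^333 = -1.

-1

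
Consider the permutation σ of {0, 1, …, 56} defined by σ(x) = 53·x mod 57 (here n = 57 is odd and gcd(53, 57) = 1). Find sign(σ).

Start at x=25: 25 → 14 → 1 → 53 → 16 → 50 → 28 → … (one orbit).
Cycle type of π: 18×3 + 2 + 1; total 5 cycles.
57 − 5 = 52 transpositions; sign(π) = (−1)^52 = +1.

+1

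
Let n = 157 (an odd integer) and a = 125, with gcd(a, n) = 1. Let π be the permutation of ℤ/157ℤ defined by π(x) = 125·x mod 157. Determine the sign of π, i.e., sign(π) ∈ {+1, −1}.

-1

Start at x=128: 128 → 143 → 134 → 108 → 155 → 64 → 150 → … (one orbit).
The orbit structure of x ↦ 125x mod 157: 4 orbits of sizes [52, 52, 52, 1].
With 4 cycles on 157 points, sign = (−1)^{157−4} = -1.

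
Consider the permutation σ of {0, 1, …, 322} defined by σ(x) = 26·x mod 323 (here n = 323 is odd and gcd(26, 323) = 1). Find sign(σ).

Orbit of 30 under x↦26x: [30, 134, 254, 144, 191, 121, 239]… (length divides ord_323(26)).
π_26 has 21 disjoint cycles with lengths [24, 24, 24, 24, 24, 24, 24, 24, 24, 24, 24, 24, 8, 8, 3, 3, 3, 3, 3, 3, 1] on {0,…,322}.
n − c = 323 − 21 = 302; sign = (−1)^302 = +1.
Zolotarev: (26|323) = +1, matching the cycle-count sign.

+1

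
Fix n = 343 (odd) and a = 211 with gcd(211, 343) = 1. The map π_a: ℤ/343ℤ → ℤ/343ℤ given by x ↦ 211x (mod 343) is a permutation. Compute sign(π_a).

+1

Orbit of 190 under x↦211x: [190, 302, 267, 85, 99, 309, 29]… (length divides ord_343(211)).
Decompose π into cycles: lengths [49, 49, 49, 49, 49, 49, 7, 7, 7, 7, 7, 7, 1, 1, 1, 1, 1, 1, 1] (19 cycles, including the fixed point 0).
sign(π) = (−1)^{n − #cycles} = (−1)^{343−19} = (−1)^324 = +1.
Via Zolotarev, sign(π_{211}) = (211|343) = +1.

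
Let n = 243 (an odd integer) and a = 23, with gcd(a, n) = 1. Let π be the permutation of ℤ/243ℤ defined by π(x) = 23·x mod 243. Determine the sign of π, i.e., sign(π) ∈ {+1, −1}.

Trace 172: π^k(172) = [172, 68, 106, 8, 184, 101, 136] for k=0..6.
Cycle type of π: 162 + 54 + 18 + 6 + 2 + 1; total 6 cycles.
6 cycles on 243: each ℓ→(−1)^(ℓ−1), product (−1)^237 = -1.
Via Zolotarev, sign(π_{23}) = (23|243) = -1.

-1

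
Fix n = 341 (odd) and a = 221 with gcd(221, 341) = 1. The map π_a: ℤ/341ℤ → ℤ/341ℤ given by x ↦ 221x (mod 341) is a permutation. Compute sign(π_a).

Start at x=188: 188 → 287 → 1 → 221 → 78 → 188 (one orbit).
The orbit structure of x ↦ 221x mod 341: 77 orbits of sizes [5, 5, 5, 5, 5, 5, 5, 5, 5, 5, 5, 5, 5, 5, 5, 5, 5, 5, 5, 5, 5, 5, 5, 5, 5, 5, 5, 5, 5, 5, 5, 5, 5, 5, 5, 5, 5, 5, 5, 5, 5, 5, 5, 5, 5, 5, 5, 5, 5, 5, 5, 5, 5, 5, 5, 5, 5, 5, 5, 5, 5, 5, 5, 5, 5, 5, 1, 1, 1, 1, 1, 1, 1, 1, 1, 1, 1].
With 77 cycles on 341 points, sign = (−1)^{341−77} = +1.
Check: (221/341) = +1 by Zolotarev.

+1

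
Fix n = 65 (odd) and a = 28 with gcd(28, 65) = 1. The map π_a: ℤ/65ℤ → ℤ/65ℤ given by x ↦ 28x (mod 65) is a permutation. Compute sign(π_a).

+1

Orbit of 47 under x↦28x: [47, 16, 58, 64, 37, 61, 18]… (length divides ord_65(28)).
7 cycles of lengths [12, 12, 12, 12, 12, 4, 1].
n − c = 65 − 7 = 58; sign = (−1)^58 = +1.
The Jacobi symbol (28|65) = +1 (Zolotarev) agrees.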